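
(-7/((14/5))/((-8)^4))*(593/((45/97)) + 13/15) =-7195/9216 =-0.78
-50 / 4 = -25 / 2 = -12.50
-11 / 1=-11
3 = 3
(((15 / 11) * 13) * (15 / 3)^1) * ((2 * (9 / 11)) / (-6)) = -2925 / 121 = -24.17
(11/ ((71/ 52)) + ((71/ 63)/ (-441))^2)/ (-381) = -441524348819/ 20880534052539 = -0.02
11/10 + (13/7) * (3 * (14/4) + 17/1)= 1826/35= 52.17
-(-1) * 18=18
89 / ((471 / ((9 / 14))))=267 / 2198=0.12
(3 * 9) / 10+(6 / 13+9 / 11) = 5691 / 1430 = 3.98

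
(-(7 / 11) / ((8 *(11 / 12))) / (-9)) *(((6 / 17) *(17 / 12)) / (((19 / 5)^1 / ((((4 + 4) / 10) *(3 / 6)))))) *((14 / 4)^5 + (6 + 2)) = 119441 / 441408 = 0.27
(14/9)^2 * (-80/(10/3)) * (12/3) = -6272/27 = -232.30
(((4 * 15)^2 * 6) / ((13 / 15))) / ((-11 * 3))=-108000 / 143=-755.24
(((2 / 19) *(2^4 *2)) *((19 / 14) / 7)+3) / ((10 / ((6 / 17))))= 537 / 4165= 0.13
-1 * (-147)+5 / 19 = 2798 / 19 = 147.26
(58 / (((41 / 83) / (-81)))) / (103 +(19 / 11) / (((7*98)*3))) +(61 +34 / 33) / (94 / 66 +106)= -91.76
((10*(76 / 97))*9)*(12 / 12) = 70.52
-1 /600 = -0.00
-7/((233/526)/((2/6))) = -3682/699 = -5.27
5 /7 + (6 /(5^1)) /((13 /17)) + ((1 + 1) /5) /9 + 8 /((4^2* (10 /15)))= 50417 /16380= 3.08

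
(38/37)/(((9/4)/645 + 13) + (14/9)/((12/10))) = 882360/12285517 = 0.07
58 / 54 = 29 / 27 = 1.07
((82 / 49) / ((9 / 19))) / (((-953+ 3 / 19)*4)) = -14801 / 15967728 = -0.00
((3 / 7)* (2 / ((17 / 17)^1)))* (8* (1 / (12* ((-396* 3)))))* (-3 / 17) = 1 / 11781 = 0.00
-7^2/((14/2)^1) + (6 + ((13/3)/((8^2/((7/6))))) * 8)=-53/144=-0.37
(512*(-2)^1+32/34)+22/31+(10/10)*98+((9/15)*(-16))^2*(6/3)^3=-2464636/13175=-187.07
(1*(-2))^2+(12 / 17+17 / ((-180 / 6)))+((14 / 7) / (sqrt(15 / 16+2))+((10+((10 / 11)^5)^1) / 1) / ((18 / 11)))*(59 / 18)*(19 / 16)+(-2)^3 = 1121*sqrt(47) / 1692+23013073649 / 1075235040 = 25.94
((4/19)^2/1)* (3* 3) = 144/361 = 0.40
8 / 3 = 2.67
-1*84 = -84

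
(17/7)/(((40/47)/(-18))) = -7191/140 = -51.36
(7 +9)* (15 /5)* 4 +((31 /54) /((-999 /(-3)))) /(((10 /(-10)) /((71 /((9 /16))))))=15518840 /80919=191.78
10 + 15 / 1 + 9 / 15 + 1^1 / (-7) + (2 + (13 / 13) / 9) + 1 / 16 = 139259 / 5040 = 27.63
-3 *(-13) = 39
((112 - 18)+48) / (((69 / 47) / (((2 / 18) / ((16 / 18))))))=3337 / 276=12.09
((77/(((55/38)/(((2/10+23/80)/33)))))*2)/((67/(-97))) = -167713/73700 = -2.28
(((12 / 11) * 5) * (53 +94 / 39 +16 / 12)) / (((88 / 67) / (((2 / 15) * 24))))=1186168 / 1573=754.08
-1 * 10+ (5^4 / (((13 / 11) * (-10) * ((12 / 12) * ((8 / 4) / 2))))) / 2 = -1895 / 52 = -36.44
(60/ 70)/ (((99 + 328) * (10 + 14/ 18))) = 54/ 289933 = 0.00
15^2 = 225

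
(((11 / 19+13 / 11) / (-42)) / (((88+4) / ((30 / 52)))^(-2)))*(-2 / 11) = 193.83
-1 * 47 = -47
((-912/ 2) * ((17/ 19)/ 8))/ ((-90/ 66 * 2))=187/ 10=18.70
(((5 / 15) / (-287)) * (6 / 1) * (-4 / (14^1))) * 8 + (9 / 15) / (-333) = 15751 / 1114995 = 0.01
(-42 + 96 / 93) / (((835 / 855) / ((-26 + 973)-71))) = -190240920 / 5177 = -36747.33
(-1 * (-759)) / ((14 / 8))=3036 / 7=433.71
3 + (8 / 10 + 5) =44 / 5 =8.80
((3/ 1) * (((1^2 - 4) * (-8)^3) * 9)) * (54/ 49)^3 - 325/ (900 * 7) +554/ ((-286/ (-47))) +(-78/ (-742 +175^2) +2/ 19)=910427649002040427/ 16375149714924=55598.13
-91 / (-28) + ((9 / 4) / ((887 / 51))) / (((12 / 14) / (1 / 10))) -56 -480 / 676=-640924861 / 11992240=-53.44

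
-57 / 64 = -0.89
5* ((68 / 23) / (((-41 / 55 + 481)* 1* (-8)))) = -4675 / 1215044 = -0.00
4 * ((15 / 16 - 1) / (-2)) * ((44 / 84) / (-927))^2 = 121 / 3031712712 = 0.00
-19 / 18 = -1.06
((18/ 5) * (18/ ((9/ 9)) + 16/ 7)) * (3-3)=0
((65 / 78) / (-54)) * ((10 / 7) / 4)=-25 / 4536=-0.01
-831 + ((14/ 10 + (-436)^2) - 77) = 945947/ 5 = 189189.40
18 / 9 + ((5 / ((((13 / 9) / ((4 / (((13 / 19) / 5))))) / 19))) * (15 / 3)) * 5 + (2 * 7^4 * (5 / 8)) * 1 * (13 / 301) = 1400895991 / 29068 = 48193.75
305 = 305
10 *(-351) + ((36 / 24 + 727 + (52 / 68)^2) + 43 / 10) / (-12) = -20641047 / 5780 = -3571.12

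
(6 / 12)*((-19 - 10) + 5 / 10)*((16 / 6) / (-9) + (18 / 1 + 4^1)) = -5567 / 18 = -309.28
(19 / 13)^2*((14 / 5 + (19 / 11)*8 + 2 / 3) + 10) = 1625222 / 27885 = 58.28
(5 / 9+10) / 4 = 95 / 36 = 2.64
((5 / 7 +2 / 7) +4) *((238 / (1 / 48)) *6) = 342720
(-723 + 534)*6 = -1134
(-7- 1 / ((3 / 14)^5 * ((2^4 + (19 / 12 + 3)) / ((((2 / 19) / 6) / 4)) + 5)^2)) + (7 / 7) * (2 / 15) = -46035686023 / 6704128215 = -6.87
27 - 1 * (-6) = 33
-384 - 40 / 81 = -31144 / 81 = -384.49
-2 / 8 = -1 / 4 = -0.25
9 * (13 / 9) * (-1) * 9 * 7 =-819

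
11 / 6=1.83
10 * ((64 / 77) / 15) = 128 / 231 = 0.55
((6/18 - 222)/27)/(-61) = 665/4941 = 0.13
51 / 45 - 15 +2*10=92 / 15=6.13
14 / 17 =0.82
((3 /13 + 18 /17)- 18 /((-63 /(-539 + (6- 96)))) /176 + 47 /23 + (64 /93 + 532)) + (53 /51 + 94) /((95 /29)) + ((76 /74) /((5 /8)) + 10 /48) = 96531637703513 /170591681260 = 565.86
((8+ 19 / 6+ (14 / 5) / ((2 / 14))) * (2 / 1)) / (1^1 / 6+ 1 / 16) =14768 / 55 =268.51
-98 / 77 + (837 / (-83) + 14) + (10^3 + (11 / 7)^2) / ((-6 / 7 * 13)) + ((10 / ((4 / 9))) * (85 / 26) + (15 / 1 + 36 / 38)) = 41348513 / 18942924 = 2.18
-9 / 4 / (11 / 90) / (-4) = 405 / 88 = 4.60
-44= -44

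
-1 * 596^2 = -355216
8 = 8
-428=-428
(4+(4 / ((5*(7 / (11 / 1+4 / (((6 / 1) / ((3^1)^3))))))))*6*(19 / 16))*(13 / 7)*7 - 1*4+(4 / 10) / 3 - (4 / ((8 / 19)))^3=-502.26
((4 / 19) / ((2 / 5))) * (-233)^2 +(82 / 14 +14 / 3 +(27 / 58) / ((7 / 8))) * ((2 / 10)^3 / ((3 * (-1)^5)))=123982375823 / 4339125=28573.13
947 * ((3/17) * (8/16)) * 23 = 65343/34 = 1921.85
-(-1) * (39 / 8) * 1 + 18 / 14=345 / 56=6.16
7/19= 0.37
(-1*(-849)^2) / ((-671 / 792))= 51897672 / 61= 850781.51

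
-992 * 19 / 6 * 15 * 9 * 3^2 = -3816720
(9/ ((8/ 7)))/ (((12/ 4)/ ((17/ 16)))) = 357/ 128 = 2.79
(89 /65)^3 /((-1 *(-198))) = 704969 /54375750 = 0.01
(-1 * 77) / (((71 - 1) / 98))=-539 / 5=-107.80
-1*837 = -837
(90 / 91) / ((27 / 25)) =250 / 273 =0.92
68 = 68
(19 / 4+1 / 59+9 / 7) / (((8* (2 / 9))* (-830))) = -89991 / 21938560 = -0.00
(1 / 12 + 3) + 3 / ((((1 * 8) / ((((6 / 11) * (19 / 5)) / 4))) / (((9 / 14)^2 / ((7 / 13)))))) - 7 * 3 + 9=-31756691 / 3622080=-8.77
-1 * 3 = -3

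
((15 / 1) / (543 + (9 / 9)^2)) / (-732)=-5 / 132736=-0.00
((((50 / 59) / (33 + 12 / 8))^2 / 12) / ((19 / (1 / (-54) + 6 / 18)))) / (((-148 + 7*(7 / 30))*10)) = -21250 / 37332150414903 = -0.00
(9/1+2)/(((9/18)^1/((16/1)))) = 352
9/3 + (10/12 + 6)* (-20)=-401/3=-133.67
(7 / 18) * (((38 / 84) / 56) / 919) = 19 / 5558112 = 0.00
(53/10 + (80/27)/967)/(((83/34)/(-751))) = -17676894559/10835235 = -1631.43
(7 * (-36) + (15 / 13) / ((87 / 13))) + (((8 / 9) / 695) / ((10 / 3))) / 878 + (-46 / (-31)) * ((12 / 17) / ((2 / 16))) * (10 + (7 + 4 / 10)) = -7415732903089 / 69943795725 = -106.02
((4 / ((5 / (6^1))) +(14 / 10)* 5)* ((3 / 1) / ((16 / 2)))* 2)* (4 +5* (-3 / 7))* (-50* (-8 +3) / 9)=19175 / 42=456.55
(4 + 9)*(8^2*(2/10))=832/5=166.40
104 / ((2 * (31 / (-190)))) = -9880 / 31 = -318.71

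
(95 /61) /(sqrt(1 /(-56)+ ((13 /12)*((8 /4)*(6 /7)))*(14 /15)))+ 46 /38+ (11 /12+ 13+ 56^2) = 3152.32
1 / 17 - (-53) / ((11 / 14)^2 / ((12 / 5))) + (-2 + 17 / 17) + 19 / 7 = 14961719 / 71995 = 207.82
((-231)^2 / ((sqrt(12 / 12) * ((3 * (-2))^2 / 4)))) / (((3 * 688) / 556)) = 824131 / 516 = 1597.15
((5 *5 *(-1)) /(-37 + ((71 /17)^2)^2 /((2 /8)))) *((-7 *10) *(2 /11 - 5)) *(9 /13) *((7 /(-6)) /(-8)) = -27113004625 /37582858456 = -0.72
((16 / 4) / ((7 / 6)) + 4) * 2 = 104 / 7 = 14.86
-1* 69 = -69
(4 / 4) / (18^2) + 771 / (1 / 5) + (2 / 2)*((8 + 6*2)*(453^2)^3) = 172830030958890435.00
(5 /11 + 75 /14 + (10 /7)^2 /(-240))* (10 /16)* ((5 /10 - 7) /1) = -2439775 /103488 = -23.58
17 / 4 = 4.25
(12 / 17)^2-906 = -261690 / 289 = -905.50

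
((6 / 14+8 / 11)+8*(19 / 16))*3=4923 / 154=31.97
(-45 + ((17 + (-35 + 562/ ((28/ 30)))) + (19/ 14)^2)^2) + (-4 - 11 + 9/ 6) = 13188964273/ 38416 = 343319.56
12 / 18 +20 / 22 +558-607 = -1565 / 33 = -47.42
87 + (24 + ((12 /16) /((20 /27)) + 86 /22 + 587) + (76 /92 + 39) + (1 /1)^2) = 15053453 /20240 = 743.75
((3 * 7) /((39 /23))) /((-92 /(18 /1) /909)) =-57267 /26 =-2202.58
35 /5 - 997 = -990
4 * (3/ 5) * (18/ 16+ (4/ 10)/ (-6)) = 127/ 50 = 2.54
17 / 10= 1.70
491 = 491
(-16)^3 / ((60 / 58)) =-59392 / 15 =-3959.47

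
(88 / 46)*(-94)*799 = -3304664 / 23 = -143681.04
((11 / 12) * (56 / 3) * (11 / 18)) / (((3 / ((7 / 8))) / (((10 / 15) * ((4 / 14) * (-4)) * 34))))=-57596 / 729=-79.01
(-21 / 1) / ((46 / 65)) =-1365 / 46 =-29.67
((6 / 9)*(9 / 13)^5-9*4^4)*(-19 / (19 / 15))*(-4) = -51325182360 / 371293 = -138233.64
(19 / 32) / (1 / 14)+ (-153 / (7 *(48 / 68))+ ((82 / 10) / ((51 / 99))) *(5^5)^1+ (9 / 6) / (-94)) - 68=49651.98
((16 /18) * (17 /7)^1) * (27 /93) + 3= 787 /217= 3.63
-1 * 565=-565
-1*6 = -6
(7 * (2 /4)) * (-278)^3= -75197332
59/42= 1.40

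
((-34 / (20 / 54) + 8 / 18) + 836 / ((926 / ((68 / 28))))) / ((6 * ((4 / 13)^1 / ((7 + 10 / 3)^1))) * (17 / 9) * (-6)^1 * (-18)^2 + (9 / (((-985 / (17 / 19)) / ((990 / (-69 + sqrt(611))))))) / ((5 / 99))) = 956514627789364787 * sqrt(611) / 118598014717383986178786 + 48553627565716025337091 / 355794044152151958536358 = 0.14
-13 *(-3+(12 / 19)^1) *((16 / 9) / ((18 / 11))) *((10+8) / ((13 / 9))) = 7920 / 19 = 416.84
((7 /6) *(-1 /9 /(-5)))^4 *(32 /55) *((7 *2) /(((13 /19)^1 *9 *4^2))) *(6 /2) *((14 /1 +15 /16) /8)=76320587 /364781102400000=0.00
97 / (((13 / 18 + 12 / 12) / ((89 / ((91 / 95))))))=14762430 / 2821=5233.05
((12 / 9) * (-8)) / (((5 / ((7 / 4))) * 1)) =-3.73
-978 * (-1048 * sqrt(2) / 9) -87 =-87 +341648 * sqrt(2) / 3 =160967.41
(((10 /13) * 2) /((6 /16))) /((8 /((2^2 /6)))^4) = 5 /25272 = 0.00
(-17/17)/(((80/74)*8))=-0.12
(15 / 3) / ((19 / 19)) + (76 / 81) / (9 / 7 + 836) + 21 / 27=2743480 / 474741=5.78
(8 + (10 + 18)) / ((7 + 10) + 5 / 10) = 72 / 35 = 2.06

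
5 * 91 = 455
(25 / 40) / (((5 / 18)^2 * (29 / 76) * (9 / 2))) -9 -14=-2651 / 145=-18.28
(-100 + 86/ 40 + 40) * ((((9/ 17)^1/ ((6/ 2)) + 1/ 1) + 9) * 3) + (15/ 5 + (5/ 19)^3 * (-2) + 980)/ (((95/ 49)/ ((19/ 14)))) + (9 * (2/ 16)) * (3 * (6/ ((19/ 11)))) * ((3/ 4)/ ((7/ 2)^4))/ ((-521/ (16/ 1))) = -1078.05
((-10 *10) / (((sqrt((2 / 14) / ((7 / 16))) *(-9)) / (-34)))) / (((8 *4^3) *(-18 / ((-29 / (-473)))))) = 86275 / 19616256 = 0.00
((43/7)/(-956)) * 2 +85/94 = 70092/78631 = 0.89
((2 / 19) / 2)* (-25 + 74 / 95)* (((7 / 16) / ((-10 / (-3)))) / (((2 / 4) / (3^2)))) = -434889 / 144400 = -3.01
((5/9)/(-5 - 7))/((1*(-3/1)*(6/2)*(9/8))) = 10/2187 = 0.00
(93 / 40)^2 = 8649 / 1600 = 5.41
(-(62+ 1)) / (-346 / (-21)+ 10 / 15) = -147 / 40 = -3.68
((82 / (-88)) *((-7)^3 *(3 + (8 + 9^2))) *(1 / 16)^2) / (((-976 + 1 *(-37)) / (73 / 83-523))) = 1752123233 / 29595808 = 59.20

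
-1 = -1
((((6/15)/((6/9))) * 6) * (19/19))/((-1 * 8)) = -9/20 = -0.45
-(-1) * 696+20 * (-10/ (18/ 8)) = 5464/ 9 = 607.11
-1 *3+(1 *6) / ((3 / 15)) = 27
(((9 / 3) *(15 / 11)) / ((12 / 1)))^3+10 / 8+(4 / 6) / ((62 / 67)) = 15923843 / 7922112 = 2.01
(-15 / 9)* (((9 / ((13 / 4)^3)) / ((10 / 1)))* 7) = -672 / 2197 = -0.31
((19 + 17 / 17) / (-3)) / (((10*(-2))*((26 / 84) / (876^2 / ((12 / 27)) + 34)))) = 24172820 / 13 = 1859447.69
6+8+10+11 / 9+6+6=335 / 9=37.22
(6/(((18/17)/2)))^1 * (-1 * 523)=-17782/3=-5927.33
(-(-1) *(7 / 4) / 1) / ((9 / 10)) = 35 / 18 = 1.94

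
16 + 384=400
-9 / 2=-4.50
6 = 6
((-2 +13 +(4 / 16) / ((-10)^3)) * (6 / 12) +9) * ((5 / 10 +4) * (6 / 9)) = 347997 / 8000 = 43.50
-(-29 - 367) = 396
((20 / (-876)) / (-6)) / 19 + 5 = 124835 / 24966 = 5.00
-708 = -708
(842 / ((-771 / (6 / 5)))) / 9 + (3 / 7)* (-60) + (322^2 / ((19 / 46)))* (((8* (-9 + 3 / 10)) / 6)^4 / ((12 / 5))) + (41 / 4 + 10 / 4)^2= 1165182598671942497 / 615258000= 1893811374.53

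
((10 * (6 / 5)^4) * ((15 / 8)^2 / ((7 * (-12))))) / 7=-243 / 1960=-0.12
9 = 9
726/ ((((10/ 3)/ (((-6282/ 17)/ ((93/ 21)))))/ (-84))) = 4022565624/ 2635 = 1526590.37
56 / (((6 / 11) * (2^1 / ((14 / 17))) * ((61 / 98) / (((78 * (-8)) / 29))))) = -43947904 / 30073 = -1461.37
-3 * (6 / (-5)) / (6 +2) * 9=81 / 20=4.05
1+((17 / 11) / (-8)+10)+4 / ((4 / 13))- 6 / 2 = 1831 / 88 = 20.81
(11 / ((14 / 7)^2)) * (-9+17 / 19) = -847 / 38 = -22.29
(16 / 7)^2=256 / 49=5.22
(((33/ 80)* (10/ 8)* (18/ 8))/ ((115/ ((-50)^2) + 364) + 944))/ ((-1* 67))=-37125/ 2804450624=-0.00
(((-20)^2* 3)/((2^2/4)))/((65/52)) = 960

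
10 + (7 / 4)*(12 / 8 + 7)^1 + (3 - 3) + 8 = 263 / 8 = 32.88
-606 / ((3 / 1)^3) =-202 / 9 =-22.44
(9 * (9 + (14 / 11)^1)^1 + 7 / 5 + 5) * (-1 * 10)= -988.55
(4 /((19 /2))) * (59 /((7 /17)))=8024 /133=60.33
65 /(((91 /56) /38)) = 1520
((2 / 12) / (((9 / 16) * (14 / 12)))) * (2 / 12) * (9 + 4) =104 / 189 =0.55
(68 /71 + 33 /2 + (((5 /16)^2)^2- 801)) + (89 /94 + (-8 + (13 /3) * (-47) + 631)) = -238323074837 /656080896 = -363.25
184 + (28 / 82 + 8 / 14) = 53070 / 287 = 184.91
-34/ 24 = -17/ 12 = -1.42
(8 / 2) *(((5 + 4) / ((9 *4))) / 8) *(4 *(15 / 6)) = 5 / 4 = 1.25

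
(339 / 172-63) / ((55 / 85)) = -178449 / 1892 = -94.32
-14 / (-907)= 14 / 907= 0.02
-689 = -689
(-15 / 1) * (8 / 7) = -120 / 7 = -17.14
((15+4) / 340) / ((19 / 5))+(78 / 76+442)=572409 / 1292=443.04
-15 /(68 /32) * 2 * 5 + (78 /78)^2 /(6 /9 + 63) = -229149 /3247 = -70.57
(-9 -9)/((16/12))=-27/2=-13.50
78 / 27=26 / 9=2.89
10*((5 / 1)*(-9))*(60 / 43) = -27000 / 43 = -627.91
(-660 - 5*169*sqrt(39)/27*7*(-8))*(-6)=3960 - 94640*sqrt(39)/9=-61709.62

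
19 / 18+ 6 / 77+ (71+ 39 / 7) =107699 / 1386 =77.70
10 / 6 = 5 / 3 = 1.67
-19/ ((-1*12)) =19/ 12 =1.58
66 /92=33 /46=0.72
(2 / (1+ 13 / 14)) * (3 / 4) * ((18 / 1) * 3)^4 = 6613488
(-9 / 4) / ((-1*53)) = 9 / 212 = 0.04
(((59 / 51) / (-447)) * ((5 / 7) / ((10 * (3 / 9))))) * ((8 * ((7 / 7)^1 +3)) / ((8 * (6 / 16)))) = -0.01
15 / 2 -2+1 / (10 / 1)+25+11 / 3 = 514 / 15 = 34.27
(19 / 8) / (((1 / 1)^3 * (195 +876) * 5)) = 19 / 42840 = 0.00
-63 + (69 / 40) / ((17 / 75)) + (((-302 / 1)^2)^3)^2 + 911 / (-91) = 7123011018944864965164362338215497 / 12376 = 575550340897290317159369900000.00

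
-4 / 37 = -0.11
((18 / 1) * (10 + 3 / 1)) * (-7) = -1638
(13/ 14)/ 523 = 13/ 7322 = 0.00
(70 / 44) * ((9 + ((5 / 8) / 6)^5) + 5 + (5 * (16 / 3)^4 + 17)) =36354187701055 / 5605687296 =6485.23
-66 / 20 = -33 / 10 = -3.30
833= 833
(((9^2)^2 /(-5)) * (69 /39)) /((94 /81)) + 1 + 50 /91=-85495731 /42770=-1998.96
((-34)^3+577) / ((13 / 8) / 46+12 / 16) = -14251536 / 289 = -49313.27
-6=-6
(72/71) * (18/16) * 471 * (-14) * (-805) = 429961770/71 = 6055799.58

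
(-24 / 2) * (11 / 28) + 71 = 464 / 7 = 66.29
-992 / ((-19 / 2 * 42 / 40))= 99.45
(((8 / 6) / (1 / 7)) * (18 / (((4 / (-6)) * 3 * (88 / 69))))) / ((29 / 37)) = -53613 / 638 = -84.03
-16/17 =-0.94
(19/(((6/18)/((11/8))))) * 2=627/4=156.75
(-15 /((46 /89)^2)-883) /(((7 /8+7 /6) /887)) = -10576107246 /25921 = -408013.09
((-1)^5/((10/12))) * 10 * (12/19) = -144/19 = -7.58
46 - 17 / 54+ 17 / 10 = 6397 / 135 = 47.39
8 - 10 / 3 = 14 / 3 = 4.67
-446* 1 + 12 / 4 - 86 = -529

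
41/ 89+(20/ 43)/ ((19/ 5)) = 42397/ 72713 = 0.58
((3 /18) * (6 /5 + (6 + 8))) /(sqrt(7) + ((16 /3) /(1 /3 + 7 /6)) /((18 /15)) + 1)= 963 /835 - 243 * sqrt(7) /835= 0.38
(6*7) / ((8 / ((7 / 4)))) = 9.19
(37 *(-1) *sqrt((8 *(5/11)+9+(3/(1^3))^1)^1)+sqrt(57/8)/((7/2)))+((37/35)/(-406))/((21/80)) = -74 *sqrt(473)/11-296/29841+sqrt(114)/14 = -145.56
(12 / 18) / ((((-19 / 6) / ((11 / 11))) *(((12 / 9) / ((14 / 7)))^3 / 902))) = -12177 / 19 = -640.89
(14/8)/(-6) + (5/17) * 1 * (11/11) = 1/408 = 0.00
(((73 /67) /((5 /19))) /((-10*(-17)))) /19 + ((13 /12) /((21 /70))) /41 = 938906 /10507275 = 0.09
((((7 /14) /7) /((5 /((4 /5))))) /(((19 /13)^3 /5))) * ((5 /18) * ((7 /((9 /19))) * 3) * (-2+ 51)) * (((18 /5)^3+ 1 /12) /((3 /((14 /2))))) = 52832109239 /43861500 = 1204.52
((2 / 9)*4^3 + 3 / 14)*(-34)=-30923 / 63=-490.84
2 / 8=1 / 4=0.25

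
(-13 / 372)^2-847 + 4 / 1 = -116657543 / 138384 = -843.00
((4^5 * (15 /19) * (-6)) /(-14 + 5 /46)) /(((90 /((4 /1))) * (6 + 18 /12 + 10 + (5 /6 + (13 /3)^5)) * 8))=158976 /126721013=0.00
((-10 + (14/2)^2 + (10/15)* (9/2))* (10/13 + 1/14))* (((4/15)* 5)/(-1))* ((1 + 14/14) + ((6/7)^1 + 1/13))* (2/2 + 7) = -1307232/1183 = -1105.01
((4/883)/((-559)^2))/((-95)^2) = 4/2490184525075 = 0.00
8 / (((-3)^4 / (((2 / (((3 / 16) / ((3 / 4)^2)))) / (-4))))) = -4 / 27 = -0.15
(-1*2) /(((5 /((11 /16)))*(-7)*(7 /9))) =99 /1960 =0.05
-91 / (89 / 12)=-1092 / 89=-12.27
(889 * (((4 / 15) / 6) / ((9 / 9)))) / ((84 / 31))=14.58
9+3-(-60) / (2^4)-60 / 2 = -57 / 4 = -14.25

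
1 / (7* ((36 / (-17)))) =-17 / 252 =-0.07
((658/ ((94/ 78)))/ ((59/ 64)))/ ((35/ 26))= 129792/ 295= 439.97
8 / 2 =4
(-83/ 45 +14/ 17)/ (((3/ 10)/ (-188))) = 293656/ 459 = 639.77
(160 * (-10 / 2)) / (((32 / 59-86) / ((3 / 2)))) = 35400 / 2521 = 14.04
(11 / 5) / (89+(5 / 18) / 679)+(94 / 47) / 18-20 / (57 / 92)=-29895931733 / 930037365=-32.14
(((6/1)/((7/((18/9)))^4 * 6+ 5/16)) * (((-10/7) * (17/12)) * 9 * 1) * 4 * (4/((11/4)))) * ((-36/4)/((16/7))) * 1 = 440640/158521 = 2.78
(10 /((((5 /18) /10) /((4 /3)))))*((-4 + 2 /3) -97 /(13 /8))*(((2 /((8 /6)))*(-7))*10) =41294400 /13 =3176492.31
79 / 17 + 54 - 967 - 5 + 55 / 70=-217191 / 238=-912.57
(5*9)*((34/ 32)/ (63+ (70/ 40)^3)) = 612/ 875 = 0.70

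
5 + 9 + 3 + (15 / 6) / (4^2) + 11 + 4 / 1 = 1029 / 32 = 32.16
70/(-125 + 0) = -0.56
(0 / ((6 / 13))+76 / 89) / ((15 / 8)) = 608 / 1335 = 0.46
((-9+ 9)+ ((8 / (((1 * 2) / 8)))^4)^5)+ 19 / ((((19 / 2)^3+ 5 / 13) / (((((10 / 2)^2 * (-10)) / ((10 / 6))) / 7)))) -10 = 791583149661917621535214819887296934 / 624449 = 1267650600228229401496703000000.00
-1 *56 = -56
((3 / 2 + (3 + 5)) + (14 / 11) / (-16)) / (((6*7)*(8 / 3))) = 829 / 9856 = 0.08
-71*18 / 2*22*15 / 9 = -23430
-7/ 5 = -1.40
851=851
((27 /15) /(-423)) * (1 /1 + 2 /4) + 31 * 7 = 101987 /470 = 216.99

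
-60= -60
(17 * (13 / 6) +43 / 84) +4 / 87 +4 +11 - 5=115445 / 2436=47.39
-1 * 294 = -294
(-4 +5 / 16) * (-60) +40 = 1045 / 4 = 261.25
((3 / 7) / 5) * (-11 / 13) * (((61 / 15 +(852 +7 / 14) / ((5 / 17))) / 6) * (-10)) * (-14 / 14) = -957847 / 2730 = -350.86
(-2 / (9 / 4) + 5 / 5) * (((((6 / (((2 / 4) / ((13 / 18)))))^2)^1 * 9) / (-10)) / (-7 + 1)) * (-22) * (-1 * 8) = 29744 / 135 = 220.33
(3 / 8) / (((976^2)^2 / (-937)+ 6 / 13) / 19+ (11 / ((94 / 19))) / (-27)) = -0.00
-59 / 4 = -14.75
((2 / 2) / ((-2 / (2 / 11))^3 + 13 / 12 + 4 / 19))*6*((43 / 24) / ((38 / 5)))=-645 / 606346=-0.00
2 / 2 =1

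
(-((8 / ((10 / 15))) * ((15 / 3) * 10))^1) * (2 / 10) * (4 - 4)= 0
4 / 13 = 0.31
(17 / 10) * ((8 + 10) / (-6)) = -51 / 10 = -5.10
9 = 9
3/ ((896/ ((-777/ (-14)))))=333/ 1792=0.19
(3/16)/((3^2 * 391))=1/18768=0.00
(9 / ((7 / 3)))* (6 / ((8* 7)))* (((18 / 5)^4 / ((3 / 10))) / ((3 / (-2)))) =-944784 / 6125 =-154.25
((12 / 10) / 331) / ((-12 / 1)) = -1 / 3310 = -0.00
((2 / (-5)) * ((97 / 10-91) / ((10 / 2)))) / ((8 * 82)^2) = 813 / 53792000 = 0.00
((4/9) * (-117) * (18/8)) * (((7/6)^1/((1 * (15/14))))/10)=-637/50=-12.74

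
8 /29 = 0.28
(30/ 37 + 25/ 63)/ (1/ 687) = 644635/ 777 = 829.65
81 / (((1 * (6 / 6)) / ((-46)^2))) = 171396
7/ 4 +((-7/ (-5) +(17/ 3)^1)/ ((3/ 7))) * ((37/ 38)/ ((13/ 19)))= 59003/ 2340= 25.21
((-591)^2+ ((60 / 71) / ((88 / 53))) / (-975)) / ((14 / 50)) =25330357055 / 20306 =1247432.14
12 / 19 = 0.63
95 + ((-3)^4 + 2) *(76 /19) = 427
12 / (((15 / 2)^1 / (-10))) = -16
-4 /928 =-1 /232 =-0.00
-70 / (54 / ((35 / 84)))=-175 / 324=-0.54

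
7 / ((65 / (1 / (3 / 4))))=28 / 195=0.14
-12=-12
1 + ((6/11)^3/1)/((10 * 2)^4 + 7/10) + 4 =10648048745/2129609317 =5.00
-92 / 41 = -2.24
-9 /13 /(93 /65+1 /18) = -0.47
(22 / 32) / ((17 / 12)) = 33 / 68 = 0.49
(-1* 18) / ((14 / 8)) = -72 / 7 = -10.29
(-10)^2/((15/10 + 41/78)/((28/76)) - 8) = -27300/683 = -39.97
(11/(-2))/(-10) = 11/20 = 0.55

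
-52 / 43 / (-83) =52 / 3569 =0.01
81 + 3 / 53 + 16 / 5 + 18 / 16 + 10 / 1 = 202209 / 2120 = 95.38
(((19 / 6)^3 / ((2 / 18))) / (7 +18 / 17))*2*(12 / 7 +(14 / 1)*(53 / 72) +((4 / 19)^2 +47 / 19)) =427179451 / 414288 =1031.12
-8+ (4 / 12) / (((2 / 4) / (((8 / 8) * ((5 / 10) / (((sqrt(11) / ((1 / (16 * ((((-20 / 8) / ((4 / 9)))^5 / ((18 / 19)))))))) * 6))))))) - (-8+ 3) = -3 - 2048 * sqrt(11) / 38566378125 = -3.00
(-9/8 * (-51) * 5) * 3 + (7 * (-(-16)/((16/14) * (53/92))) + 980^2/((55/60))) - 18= 4891238611/4664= 1048721.83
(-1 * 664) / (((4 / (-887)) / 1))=147242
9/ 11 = 0.82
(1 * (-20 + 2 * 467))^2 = 835396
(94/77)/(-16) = -0.08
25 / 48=0.52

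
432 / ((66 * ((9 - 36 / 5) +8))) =360 / 539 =0.67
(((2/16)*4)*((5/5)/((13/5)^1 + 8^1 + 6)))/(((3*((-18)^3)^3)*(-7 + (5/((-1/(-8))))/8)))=5/197565853206528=0.00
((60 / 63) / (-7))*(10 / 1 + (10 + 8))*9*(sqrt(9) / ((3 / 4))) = -960 / 7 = -137.14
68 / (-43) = -68 / 43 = -1.58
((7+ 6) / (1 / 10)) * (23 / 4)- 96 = 1303 / 2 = 651.50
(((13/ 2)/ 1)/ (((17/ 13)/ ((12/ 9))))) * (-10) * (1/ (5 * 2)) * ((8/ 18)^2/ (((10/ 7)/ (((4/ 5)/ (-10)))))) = 0.07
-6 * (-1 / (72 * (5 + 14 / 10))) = 5 / 384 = 0.01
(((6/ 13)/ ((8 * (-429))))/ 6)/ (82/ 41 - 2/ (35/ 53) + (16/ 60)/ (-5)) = 175/ 8447296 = 0.00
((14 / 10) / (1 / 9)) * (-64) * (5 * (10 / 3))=-13440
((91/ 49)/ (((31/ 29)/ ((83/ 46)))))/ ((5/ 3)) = 93873/ 49910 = 1.88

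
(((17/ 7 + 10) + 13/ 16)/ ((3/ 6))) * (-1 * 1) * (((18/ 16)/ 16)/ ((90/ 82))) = -60803/ 35840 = -1.70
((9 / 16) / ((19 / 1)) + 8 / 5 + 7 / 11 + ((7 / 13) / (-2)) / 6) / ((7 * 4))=1448333 / 18258240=0.08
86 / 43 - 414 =-412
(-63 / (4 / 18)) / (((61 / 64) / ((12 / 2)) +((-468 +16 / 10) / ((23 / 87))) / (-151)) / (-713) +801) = -192553122240 / 544027699337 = -0.35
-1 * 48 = -48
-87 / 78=-29 / 26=-1.12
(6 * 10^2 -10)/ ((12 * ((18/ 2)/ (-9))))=-295/ 6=-49.17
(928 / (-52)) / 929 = -232 / 12077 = -0.02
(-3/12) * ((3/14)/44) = -3/2464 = -0.00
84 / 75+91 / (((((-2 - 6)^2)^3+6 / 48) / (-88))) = 1.09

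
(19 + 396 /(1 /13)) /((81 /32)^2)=5291008 /6561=806.43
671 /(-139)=-4.83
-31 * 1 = -31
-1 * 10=-10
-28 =-28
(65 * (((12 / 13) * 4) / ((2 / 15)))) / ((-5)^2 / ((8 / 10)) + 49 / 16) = 3200 / 61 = 52.46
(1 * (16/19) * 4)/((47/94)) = 128/19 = 6.74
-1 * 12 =-12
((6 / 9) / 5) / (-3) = -2 / 45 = -0.04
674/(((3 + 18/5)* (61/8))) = 26960/2013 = 13.39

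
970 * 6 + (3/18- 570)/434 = 15151861/2604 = 5818.69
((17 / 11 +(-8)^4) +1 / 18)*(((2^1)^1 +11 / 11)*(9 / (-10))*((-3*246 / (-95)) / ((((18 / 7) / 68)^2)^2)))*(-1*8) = 17076801335470912 / 50787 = 336243553182.33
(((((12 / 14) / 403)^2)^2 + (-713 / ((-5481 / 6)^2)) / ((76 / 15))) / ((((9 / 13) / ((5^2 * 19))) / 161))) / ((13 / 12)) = -10597503827549929100 / 616304472332255343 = -17.20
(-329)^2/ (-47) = -2303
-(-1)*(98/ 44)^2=2401/ 484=4.96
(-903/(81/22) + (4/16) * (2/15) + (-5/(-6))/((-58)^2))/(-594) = 222733579/539518320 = 0.41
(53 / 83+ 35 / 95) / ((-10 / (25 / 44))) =-1985 / 34694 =-0.06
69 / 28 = 2.46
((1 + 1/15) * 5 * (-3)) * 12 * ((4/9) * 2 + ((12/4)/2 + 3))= -3104/3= -1034.67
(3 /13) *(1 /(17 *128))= 3 /28288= 0.00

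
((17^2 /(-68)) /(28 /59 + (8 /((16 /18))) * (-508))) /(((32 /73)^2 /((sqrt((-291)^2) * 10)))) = 1555391217 /110477312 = 14.08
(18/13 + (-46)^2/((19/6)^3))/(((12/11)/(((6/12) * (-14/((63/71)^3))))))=-1326598911055/2123422938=-624.75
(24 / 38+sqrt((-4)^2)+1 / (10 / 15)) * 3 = 699 / 38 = 18.39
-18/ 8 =-9/ 4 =-2.25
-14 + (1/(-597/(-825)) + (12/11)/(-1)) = -30009/2189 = -13.71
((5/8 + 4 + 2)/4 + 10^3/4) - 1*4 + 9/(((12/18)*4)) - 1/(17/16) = 136049/544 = 250.09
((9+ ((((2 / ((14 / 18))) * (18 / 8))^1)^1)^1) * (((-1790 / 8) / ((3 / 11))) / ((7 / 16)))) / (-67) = 1358610 / 3283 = 413.83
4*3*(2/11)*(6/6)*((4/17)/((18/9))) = 48/187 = 0.26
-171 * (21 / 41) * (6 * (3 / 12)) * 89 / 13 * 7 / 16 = -6711579 / 17056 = -393.50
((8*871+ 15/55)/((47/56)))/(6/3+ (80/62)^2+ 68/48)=49500602592/30296717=1633.86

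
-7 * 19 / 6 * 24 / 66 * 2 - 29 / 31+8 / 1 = -9265 / 1023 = -9.06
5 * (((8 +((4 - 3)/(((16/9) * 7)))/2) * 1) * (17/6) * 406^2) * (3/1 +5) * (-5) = -4506056975/6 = -751009495.83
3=3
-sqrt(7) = -2.65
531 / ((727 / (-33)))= -17523 / 727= -24.10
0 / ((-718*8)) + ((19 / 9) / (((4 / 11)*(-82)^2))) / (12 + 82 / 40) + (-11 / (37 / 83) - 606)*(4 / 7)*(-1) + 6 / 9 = 1590182793271 / 4404293964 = 361.05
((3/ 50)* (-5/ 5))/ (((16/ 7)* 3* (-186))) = 7/ 148800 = 0.00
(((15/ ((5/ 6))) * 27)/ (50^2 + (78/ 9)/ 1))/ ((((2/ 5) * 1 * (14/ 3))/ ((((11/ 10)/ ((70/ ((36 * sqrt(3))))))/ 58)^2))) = 64304361/ 2170972538000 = 0.00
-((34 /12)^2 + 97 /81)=-2989 /324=-9.23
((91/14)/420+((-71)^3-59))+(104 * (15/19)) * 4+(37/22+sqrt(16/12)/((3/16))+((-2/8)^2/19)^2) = -38174652633629/106740480+32 * sqrt(3)/9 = -357633.72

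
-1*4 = -4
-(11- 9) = -2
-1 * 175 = -175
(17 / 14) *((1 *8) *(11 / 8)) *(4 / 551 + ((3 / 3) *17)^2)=4254063 / 1102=3860.31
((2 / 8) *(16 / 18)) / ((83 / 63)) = 14 / 83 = 0.17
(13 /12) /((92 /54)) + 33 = 6189 /184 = 33.64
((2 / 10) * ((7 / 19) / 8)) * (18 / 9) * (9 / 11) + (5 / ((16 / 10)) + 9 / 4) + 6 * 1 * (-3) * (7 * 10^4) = -10533554939 / 8360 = -1259994.61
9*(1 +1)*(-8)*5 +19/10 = -718.10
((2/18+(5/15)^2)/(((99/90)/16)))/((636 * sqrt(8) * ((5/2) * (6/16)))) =64 * sqrt(2)/47223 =0.00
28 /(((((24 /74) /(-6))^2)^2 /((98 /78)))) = 642837223 /156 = 4120751.43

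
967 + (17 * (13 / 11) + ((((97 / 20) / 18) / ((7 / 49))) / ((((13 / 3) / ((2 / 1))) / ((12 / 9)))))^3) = 2177232759479 / 2202217875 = 988.65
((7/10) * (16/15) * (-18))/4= -84/25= -3.36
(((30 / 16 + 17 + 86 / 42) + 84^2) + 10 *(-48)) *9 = 3324849 / 56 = 59372.30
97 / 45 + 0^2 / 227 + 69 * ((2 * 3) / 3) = 6307 / 45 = 140.16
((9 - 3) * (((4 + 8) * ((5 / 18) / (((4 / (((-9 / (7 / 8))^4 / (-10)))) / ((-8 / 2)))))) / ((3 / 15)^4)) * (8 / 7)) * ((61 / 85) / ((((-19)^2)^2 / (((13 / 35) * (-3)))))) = -25573161369600 / 260646300593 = -98.11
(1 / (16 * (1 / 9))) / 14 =9 / 224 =0.04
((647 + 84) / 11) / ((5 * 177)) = 0.08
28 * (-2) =-56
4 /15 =0.27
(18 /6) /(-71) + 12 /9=275 /213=1.29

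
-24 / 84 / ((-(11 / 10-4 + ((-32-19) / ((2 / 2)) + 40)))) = -0.02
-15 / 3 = -5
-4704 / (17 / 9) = -42336 / 17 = -2490.35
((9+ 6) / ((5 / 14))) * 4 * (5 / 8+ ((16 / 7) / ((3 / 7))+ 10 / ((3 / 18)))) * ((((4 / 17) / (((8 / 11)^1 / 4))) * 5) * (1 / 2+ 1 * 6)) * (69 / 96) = 182227045 / 544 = 334976.19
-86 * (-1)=86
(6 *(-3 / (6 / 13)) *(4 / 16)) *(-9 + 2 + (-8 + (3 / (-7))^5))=2460393 / 16807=146.39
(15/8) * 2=15/4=3.75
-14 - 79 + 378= 285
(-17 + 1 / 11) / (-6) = 31 / 11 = 2.82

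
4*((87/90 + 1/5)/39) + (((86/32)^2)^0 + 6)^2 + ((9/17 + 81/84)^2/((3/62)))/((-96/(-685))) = 160385716007/424150272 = 378.13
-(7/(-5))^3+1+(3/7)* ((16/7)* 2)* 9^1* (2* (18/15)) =46.06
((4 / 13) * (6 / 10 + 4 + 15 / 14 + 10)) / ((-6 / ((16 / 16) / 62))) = -1097 / 84630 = -0.01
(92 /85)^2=8464 /7225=1.17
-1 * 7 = -7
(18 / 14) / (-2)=-9 / 14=-0.64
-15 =-15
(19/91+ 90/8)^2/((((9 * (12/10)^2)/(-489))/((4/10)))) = -14178751415/7154784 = -1981.72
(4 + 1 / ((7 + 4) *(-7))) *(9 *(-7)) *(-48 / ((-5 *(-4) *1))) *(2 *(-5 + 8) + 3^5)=8255844 / 55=150106.25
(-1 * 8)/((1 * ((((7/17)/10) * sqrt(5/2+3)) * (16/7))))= -85 * sqrt(22)/11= -36.24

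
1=1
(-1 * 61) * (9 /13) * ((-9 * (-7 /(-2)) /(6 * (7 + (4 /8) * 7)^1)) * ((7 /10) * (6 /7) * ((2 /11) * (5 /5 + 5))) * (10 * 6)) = 118584 /143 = 829.26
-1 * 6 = -6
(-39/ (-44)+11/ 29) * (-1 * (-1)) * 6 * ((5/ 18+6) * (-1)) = -182495/ 3828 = -47.67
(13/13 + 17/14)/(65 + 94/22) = 341/10668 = 0.03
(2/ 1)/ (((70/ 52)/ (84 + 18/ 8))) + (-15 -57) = 393/ 7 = 56.14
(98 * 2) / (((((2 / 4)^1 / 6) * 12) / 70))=13720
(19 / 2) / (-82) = -19 / 164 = -0.12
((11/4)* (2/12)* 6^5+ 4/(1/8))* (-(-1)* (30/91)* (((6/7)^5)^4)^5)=70480013103187649349710946021011277679547063485822371542066603731941351622579322880/294337362375852977212362946988119729788005491100320911484984475156643922826960453460091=0.00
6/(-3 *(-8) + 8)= 3/16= 0.19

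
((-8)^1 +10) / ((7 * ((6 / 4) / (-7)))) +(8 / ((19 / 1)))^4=-508996 / 390963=-1.30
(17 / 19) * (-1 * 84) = -1428 / 19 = -75.16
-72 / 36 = -2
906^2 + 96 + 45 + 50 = 821027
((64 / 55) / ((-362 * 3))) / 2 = -0.00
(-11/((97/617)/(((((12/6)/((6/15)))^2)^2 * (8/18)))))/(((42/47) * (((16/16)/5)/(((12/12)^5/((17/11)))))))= -21930493750/311661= -70366.50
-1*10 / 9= -10 / 9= -1.11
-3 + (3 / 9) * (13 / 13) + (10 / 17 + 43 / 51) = -21 / 17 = -1.24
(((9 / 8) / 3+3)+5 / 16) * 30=885 / 8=110.62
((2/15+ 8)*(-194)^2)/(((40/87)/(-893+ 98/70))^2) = 7194666888873207/6250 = 1151146702219.71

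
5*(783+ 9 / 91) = 356310 / 91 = 3915.49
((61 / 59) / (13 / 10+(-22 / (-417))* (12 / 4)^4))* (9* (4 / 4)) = 12510 / 7493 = 1.67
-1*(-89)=89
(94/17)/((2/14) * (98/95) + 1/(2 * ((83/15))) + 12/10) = 1482380/385441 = 3.85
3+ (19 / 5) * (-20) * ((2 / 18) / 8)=35 / 18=1.94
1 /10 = 0.10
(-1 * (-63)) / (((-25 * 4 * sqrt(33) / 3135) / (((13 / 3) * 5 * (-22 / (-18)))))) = -19019 * sqrt(33) / 12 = -9104.65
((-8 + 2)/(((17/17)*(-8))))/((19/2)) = 3/38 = 0.08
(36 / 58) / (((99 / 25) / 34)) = 1700 / 319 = 5.33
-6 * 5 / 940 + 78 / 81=0.93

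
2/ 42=1/ 21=0.05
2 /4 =1 /2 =0.50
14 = 14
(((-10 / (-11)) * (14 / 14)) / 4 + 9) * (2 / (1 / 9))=1827 / 11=166.09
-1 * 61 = -61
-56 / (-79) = 56 / 79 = 0.71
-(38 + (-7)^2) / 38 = -87 / 38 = -2.29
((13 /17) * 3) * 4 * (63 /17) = 9828 /289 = 34.01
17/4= 4.25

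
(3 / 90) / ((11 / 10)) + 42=1387 / 33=42.03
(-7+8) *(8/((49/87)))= 696/49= 14.20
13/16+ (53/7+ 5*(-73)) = -39941/112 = -356.62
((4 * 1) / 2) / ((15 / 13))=26 / 15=1.73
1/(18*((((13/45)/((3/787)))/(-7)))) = -105/20462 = -0.01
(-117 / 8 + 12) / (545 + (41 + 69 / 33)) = -231 / 51752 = -0.00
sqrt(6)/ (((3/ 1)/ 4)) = 4*sqrt(6)/ 3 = 3.27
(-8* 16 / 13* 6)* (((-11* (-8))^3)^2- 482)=-27435564483072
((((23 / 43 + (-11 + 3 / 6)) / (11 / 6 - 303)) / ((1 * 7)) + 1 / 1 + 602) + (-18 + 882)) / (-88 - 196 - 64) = -66492845 / 15773303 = -4.22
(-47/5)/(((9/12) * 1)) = -188/15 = -12.53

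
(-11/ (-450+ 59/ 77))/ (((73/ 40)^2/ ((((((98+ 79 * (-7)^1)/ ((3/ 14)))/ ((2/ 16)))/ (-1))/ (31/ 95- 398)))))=-133893760000/ 426367870407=-0.31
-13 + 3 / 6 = -25 / 2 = -12.50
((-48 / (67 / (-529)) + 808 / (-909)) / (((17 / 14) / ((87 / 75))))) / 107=92564752 / 27421425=3.38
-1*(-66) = 66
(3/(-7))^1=-3/7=-0.43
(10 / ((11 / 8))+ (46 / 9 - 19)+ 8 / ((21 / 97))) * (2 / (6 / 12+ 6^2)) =84092 / 50589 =1.66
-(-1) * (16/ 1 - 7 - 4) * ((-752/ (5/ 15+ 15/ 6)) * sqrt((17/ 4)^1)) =-11280 * sqrt(17)/ 17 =-2735.80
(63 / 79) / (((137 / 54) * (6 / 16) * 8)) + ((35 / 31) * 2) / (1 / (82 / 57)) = 64127798 / 19124241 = 3.35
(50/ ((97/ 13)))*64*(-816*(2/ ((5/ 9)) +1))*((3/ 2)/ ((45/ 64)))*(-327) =108930072576/ 97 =1122990438.93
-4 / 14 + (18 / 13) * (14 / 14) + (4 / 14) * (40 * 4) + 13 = 5443 / 91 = 59.81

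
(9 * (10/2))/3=15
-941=-941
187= 187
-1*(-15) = 15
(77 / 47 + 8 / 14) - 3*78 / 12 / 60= 24803 / 13160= 1.88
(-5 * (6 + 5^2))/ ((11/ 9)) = -1395/ 11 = -126.82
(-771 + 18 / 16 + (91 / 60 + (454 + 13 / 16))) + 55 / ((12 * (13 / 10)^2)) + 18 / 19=-79603627 / 256880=-309.89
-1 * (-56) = 56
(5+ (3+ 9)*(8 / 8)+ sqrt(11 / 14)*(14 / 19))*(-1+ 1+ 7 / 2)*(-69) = -8211 / 2- 483*sqrt(154) / 38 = -4263.23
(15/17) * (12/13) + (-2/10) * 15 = -483/221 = -2.19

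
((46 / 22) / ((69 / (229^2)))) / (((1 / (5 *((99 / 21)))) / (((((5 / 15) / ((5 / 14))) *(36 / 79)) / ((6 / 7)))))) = 1468348 / 79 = 18586.68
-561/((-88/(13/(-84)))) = -221/224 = -0.99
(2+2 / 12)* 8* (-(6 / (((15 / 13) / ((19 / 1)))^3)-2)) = -1567082192 / 3375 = -464320.65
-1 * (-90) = 90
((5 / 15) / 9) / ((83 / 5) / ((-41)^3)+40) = 0.00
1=1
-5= -5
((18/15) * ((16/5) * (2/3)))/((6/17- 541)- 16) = -1088/236575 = -0.00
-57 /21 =-19 /7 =-2.71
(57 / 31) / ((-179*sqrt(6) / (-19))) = 361*sqrt(6) / 11098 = 0.08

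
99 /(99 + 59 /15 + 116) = 0.45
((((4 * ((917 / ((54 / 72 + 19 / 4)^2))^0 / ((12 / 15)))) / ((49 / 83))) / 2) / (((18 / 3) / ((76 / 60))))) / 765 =1577 / 1349460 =0.00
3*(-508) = -1524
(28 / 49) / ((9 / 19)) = 76 / 63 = 1.21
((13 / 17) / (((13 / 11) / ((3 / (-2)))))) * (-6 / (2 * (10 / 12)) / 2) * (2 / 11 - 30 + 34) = 621 / 85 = 7.31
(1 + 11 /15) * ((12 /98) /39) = 4 /735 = 0.01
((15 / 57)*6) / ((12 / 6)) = 15 / 19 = 0.79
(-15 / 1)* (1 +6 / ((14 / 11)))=-600 / 7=-85.71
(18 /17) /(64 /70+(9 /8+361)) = 0.00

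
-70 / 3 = -23.33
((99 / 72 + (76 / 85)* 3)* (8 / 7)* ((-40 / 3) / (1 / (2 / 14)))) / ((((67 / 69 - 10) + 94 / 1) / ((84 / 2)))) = -4.37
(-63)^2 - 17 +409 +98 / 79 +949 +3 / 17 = 7133233 / 1343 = 5311.42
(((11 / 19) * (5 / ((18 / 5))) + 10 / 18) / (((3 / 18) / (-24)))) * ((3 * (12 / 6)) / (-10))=2232 / 19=117.47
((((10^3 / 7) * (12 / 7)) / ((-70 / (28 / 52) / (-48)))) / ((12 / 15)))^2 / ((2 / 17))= 44064000000 / 405769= 108593.81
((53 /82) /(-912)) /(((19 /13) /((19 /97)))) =-689 /7254048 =-0.00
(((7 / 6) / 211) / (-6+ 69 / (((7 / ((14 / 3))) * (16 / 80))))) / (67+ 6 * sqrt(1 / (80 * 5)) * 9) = 5 / 14118432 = 0.00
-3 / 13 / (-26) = 3 / 338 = 0.01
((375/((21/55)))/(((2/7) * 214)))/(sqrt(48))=6875 * sqrt(3)/5136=2.32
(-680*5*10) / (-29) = 34000 / 29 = 1172.41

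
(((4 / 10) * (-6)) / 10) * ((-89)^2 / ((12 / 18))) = -71289 / 25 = -2851.56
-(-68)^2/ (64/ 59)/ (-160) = 26.64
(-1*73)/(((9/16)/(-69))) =26864/3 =8954.67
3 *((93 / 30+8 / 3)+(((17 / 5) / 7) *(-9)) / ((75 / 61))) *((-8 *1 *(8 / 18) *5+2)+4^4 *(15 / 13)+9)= 30153931 / 15750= 1914.54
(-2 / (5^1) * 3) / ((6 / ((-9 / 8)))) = 9 / 40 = 0.22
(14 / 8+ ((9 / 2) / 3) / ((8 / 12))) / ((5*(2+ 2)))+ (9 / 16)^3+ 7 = 151101 / 20480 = 7.38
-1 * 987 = -987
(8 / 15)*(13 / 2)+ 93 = 1447 / 15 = 96.47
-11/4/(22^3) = -1/3872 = -0.00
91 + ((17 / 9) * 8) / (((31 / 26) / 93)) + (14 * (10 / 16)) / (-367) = 1269.64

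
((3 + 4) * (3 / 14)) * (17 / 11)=2.32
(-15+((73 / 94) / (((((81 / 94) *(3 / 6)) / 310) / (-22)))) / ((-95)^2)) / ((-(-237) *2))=-2392219 / 69301170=-0.03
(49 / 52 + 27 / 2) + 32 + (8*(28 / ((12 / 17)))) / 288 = 16688 / 351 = 47.54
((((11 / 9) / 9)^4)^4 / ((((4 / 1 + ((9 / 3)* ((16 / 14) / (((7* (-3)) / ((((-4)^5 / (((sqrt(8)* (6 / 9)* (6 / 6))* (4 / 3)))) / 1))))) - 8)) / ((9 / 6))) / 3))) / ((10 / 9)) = 110325301402436758561 / 2242156534785397453574342304421948080 + 9006147053260143556* sqrt(2) / 15570531491565260094266266002930195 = 0.00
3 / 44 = 0.07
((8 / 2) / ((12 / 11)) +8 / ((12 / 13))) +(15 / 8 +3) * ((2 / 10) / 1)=1597 / 120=13.31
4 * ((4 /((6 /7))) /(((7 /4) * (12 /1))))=8 /9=0.89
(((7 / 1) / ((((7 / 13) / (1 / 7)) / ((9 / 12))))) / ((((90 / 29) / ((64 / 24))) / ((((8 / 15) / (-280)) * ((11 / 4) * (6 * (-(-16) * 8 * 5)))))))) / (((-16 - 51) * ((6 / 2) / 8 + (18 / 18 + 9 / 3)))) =2123264 / 25853625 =0.08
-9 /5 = -1.80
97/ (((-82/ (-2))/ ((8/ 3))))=6.31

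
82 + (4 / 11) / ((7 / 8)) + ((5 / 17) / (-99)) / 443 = 430125499 / 5218983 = 82.42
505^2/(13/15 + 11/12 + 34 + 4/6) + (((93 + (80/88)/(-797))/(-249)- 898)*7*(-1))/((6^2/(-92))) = -4813614806585/530464869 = -9074.33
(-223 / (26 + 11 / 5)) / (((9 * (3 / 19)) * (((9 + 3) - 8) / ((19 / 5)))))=-80503 / 15228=-5.29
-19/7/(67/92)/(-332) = 437/38927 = 0.01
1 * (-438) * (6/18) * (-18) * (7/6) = 3066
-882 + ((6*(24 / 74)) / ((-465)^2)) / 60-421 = -17374039123 / 13333875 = -1303.00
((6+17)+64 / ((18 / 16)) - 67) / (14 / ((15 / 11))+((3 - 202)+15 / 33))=-3190 / 46599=-0.07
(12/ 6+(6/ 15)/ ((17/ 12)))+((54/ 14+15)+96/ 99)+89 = 2181629/ 19635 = 111.11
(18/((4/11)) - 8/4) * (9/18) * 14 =665/2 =332.50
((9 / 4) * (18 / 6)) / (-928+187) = -9 / 988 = -0.01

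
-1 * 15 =-15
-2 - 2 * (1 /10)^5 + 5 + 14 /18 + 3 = 3049991 /450000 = 6.78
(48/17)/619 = 48/10523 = 0.00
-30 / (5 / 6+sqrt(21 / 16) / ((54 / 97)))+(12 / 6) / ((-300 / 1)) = 58264937 / 8259450 - 209520*sqrt(21) / 55063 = -10.38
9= 9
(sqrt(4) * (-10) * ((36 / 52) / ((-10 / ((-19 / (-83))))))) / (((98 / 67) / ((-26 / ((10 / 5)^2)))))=-11457 / 8134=-1.41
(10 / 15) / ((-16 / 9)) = -3 / 8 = -0.38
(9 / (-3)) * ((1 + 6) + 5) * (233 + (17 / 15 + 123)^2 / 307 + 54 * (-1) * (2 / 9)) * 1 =-74930476 / 7675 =-9762.93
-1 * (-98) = 98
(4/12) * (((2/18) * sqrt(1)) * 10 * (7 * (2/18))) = 70/243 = 0.29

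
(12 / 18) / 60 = 1 / 90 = 0.01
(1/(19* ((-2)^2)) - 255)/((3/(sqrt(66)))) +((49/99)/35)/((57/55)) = 7/513 - 19379* sqrt(66)/228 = -690.49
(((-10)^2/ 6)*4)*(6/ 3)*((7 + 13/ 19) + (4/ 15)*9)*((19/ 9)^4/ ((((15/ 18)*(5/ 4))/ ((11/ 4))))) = 2312964544/ 32805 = 70506.46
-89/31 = -2.87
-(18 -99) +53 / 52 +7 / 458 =976867 / 11908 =82.03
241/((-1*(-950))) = 241/950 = 0.25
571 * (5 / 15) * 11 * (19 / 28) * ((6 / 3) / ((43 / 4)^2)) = 954712 / 38829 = 24.59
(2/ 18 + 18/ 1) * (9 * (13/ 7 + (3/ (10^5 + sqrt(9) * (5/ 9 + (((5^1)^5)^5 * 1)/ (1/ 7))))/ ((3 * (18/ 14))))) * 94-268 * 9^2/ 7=714049637317668880246907/ 28163194656372520320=25354.00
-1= -1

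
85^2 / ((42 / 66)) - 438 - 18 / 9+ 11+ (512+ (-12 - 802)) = 74358 / 7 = 10622.57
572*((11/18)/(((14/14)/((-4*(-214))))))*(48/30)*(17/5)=366244736/225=1627754.38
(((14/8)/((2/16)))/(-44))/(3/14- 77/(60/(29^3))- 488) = 1470/146855951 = 0.00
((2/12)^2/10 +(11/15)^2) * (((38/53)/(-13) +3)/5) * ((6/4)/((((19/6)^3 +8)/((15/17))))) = 53303859/5028976550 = 0.01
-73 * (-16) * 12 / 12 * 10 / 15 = 2336 / 3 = 778.67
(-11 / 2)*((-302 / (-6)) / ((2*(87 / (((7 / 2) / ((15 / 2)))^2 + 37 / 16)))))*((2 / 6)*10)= -13.42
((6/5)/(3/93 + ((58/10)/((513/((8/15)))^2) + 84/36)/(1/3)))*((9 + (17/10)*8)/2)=41484645315/21514123286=1.93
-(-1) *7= 7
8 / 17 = 0.47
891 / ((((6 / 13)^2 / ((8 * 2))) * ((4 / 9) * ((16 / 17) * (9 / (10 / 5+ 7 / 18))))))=1358929 / 32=42466.53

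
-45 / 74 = -0.61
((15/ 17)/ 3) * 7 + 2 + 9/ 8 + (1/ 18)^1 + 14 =23549/ 1224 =19.24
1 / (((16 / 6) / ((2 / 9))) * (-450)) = -1 / 5400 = -0.00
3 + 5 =8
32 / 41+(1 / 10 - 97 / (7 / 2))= -77013 / 2870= -26.83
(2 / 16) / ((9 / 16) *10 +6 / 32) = 2 / 93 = 0.02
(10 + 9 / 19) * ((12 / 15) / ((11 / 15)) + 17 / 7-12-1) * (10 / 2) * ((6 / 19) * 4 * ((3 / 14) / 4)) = -33.60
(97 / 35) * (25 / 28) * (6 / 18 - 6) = -8245 / 588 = -14.02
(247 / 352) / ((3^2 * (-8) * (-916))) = 247 / 23215104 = 0.00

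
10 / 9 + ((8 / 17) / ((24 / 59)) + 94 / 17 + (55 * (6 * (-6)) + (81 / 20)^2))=-119694967 / 61200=-1955.80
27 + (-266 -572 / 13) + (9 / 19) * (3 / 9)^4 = -48392 / 171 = -282.99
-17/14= -1.21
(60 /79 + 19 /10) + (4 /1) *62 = 198021 /790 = 250.66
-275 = -275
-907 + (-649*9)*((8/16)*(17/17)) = -7655/2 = -3827.50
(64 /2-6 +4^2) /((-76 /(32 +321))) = -7413 /38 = -195.08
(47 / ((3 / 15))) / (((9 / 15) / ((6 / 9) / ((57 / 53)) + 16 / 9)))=939.08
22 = 22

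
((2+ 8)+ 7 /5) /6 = 19 /10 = 1.90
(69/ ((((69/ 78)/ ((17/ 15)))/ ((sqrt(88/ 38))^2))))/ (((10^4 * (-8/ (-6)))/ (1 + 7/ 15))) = 0.02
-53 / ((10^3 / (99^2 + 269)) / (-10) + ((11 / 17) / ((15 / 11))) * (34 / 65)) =-52036725 / 233944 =-222.43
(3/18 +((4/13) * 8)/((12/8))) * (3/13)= 141/338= 0.42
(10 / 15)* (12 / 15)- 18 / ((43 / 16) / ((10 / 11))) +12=45724 / 7095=6.44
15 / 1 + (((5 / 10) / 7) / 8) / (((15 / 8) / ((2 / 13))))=20476 / 1365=15.00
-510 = -510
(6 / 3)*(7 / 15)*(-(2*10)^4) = -448000 / 3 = -149333.33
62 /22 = 31 /11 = 2.82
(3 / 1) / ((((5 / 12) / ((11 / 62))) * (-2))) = -99 / 155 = -0.64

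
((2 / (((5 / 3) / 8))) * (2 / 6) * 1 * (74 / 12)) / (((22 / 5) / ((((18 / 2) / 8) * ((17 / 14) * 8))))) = 3774 / 77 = 49.01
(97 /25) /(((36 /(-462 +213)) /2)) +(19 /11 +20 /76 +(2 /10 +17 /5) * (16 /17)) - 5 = -28403393 /532950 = -53.29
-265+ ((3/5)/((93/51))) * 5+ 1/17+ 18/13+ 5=-1760100/6851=-256.91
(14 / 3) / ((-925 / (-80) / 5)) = 224 / 111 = 2.02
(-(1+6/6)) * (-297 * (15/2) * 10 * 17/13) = 757350/13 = 58257.69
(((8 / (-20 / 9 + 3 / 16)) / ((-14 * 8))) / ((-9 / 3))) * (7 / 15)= -8 / 1465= -0.01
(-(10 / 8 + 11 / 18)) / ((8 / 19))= -1273 / 288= -4.42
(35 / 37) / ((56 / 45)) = 225 / 296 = 0.76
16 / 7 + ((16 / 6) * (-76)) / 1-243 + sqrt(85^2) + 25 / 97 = -729497 / 2037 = -358.12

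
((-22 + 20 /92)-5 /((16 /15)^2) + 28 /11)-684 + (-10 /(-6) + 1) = -136977523 /194304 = -704.97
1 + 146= 147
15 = 15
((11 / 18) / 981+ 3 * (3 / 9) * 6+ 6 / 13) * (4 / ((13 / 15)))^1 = 14834150 / 497367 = 29.83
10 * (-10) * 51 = -5100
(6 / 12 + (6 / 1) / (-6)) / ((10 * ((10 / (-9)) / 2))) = 9 / 100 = 0.09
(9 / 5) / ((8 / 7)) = 63 / 40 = 1.58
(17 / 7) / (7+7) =17 / 98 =0.17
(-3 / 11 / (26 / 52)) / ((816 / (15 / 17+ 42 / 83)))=-0.00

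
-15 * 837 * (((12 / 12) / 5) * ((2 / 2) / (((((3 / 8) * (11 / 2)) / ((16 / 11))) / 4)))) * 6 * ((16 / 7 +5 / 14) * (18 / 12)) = -142705152 / 847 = -168483.06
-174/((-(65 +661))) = 29/121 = 0.24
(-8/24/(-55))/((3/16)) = 16/495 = 0.03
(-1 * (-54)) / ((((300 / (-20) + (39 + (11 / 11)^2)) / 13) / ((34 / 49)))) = 23868 / 1225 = 19.48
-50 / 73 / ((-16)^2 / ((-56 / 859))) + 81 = 81268447 / 1003312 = 81.00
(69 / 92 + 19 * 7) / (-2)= -535 / 8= -66.88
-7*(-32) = 224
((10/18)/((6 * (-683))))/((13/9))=-5/53274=-0.00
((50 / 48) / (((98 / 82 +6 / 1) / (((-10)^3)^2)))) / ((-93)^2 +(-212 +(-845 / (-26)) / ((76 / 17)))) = 3895000000 / 227184633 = 17.14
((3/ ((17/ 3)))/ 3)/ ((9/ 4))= 4/ 51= 0.08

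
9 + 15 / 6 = 23 / 2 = 11.50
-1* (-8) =8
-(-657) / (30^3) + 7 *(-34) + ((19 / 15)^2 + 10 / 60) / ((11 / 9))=-7805377 / 33000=-236.53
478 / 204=239 / 102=2.34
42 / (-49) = -6 / 7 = -0.86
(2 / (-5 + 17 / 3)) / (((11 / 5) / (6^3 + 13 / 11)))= 35835 / 121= 296.16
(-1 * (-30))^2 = 900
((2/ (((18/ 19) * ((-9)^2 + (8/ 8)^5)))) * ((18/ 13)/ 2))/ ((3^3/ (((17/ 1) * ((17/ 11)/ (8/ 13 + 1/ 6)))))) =5491/ 247599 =0.02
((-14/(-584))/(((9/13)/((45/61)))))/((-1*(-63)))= 65/160308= 0.00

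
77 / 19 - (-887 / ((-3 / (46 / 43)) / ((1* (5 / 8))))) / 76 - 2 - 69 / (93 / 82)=-74628155 / 1215696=-61.39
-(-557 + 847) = -290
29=29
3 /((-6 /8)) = -4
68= 68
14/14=1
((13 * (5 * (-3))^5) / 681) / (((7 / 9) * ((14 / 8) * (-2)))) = 5325.11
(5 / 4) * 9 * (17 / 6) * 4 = 255 / 2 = 127.50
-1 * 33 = -33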